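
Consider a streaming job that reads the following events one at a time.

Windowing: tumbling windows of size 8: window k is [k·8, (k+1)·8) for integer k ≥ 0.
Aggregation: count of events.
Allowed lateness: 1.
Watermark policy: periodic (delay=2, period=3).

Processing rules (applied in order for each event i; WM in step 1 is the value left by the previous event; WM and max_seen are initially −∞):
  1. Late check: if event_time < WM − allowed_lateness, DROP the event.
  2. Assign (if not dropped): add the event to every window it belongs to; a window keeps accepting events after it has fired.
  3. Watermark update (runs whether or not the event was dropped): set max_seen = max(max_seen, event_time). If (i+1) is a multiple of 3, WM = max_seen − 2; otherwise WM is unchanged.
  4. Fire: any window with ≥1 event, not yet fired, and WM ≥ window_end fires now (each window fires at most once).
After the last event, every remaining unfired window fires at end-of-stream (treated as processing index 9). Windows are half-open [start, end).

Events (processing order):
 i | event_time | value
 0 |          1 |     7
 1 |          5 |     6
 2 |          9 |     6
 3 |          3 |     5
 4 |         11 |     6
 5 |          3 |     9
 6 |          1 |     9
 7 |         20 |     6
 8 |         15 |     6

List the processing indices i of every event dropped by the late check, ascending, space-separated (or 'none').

i=0 t=1 v=7: → [0,8); WM=−∞
i=1 t=5 v=6: → [0,8); WM=−∞
i=2 t=9 v=6: → [8,16); WM=7
i=3 t=3 v=5: DROP (t<7-1); WM=7
i=4 t=11 v=6: → [8,16); WM=7
i=5 t=3 v=9: DROP (t<7-1); WM=9; [0,8) fires=2
i=6 t=1 v=9: DROP (t<9-1); WM=9
i=7 t=20 v=6: → [16,24); WM=9
i=8 t=15 v=6: → [8,16); WM=18; [8,16) fires=3

3 5 6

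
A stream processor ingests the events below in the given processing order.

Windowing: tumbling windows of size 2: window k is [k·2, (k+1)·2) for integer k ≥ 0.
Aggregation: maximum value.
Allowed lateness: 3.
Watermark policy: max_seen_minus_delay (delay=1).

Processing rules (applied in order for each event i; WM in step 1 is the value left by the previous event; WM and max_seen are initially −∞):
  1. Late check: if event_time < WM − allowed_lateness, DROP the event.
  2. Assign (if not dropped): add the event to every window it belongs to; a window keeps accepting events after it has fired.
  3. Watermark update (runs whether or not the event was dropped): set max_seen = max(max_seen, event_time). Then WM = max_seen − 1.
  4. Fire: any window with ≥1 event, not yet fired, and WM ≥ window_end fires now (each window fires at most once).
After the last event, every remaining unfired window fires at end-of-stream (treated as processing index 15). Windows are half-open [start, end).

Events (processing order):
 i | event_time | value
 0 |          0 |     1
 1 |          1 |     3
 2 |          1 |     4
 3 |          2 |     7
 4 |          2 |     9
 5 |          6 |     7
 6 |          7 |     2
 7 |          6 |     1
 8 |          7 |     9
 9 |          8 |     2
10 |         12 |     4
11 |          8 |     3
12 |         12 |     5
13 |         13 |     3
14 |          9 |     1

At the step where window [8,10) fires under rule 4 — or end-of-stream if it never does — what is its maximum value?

i=0 t=0 v=1: → [0,2); WM=-1
i=1 t=1 v=3: → [0,2); WM=0
i=2 t=1 v=4: → [0,2); WM=0
i=3 t=2 v=7: → [2,4); WM=1
i=4 t=2 v=9: → [2,4); WM=1
i=5 t=6 v=7: → [6,8); WM=5; [0,2) fires=4 [2,4) fires=9
i=6 t=7 v=2: → [6,8); WM=6
i=7 t=6 v=1: → [6,8); WM=6
i=8 t=7 v=9: → [6,8); WM=6
i=9 t=8 v=2: → [8,10); WM=7
i=10 t=12 v=4: → [12,14); WM=11; [6,8) fires=9 [8,10) fires=2
i=11 t=8 v=3: → [8,10); WM=11
i=12 t=12 v=5: → [12,14); WM=11
i=13 t=13 v=3: → [12,14); WM=12
i=14 t=9 v=1: → [8,10); WM=12

2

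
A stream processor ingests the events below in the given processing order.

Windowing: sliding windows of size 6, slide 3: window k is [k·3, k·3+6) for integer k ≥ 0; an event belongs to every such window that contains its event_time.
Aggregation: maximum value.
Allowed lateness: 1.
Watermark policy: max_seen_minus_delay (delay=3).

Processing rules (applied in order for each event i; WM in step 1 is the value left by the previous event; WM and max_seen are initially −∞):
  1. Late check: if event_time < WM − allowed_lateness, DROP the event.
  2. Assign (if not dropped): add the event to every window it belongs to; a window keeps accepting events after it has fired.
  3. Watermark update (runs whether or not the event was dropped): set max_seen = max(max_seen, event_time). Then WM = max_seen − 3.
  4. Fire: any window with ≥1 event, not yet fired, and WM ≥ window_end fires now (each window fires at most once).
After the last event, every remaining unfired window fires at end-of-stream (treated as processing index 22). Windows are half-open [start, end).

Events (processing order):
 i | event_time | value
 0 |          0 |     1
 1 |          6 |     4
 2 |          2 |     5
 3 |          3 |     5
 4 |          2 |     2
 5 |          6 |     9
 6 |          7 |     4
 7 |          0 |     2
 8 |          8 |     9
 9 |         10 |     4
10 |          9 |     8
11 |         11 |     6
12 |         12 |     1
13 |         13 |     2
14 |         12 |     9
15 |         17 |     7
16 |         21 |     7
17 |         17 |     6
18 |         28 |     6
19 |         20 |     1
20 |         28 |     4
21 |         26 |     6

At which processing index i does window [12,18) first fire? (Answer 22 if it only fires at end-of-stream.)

16

i=0 t=0 v=1: → [0,6); WM=-3
i=1 t=6 v=4: → [6,12),[3,9); WM=3
i=2 t=2 v=5: → [0,6); WM=3
i=3 t=3 v=5: → [3,9),[0,6); WM=3
i=4 t=2 v=2: → [0,6); WM=3
i=5 t=6 v=9: → [6,12),[3,9); WM=3
i=6 t=7 v=4: → [6,12),[3,9); WM=4
i=7 t=0 v=2: DROP (t<4-1); WM=4
i=8 t=8 v=9: → [6,12),[3,9); WM=5
i=9 t=10 v=4: → [9,15),[6,12); WM=7; [0,6) fires=5
i=10 t=9 v=8: → [9,15),[6,12); WM=7
i=11 t=11 v=6: → [9,15),[6,12); WM=8
i=12 t=12 v=1: → [12,18),[9,15); WM=9; [3,9) fires=9
i=13 t=13 v=2: → [12,18),[9,15); WM=10
i=14 t=12 v=9: → [12,18),[9,15); WM=10
i=15 t=17 v=7: → [15,21),[12,18); WM=14; [6,12) fires=9
i=16 t=21 v=7: → [21,27),[18,24); WM=18; [9,15) fires=9 [12,18) fires=9
i=17 t=17 v=6: → [15,21),[12,18); WM=18
i=18 t=28 v=6: → [27,33),[24,30); WM=25; [15,21) fires=7 [18,24) fires=7
i=19 t=20 v=1: DROP (t<25-1); WM=25
i=20 t=28 v=4: → [27,33),[24,30); WM=25
i=21 t=26 v=6: → [24,30),[21,27); WM=25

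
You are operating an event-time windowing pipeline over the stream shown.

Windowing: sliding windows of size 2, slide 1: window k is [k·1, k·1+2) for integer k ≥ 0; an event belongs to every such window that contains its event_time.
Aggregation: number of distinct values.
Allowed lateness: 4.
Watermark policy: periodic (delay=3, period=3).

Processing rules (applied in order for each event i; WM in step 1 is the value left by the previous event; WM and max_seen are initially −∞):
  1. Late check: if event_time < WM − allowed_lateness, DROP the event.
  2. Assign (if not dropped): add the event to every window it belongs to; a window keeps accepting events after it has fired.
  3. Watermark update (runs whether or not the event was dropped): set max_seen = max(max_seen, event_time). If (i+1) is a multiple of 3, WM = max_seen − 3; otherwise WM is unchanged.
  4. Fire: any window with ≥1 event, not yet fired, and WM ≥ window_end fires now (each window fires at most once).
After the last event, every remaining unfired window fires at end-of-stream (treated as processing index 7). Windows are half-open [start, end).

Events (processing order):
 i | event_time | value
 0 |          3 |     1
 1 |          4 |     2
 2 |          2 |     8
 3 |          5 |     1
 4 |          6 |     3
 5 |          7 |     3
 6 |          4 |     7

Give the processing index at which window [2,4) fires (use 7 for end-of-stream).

i=0 t=3 v=1: → [3,5),[2,4); WM=−∞
i=1 t=4 v=2: → [4,6),[3,5); WM=−∞
i=2 t=2 v=8: → [2,4),[1,3); WM=1
i=3 t=5 v=1: → [5,7),[4,6); WM=1
i=4 t=6 v=3: → [6,8),[5,7); WM=1
i=5 t=7 v=3: → [7,9),[6,8); WM=4; [1,3) fires=1 [2,4) fires=2
i=6 t=4 v=7: → [4,6),[3,5); WM=4

5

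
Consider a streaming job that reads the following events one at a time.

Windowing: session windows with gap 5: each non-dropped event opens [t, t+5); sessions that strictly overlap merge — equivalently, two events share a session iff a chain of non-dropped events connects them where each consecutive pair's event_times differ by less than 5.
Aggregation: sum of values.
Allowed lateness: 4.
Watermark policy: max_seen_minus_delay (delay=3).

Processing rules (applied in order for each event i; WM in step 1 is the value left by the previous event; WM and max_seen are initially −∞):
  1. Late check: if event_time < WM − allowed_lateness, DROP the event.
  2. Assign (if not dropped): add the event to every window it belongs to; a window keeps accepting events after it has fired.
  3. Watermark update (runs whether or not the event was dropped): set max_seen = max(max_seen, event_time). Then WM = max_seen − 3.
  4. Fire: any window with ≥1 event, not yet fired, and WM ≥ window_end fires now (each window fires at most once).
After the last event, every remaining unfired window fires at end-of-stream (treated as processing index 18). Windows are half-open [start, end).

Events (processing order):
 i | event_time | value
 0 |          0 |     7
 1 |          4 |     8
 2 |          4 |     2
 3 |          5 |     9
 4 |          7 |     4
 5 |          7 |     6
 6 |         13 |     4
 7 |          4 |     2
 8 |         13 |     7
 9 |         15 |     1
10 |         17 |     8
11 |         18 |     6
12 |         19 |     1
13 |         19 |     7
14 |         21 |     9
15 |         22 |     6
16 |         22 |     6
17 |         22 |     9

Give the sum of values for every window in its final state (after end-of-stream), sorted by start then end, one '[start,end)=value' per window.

i=0 t=0 v=7: → [0,5); WM=-3
i=1 t=4 v=8: → [0,9); WM=1
i=2 t=4 v=2: → [0,9); WM=1
i=3 t=5 v=9: → [0,10); WM=2
i=4 t=7 v=4: → [0,12); WM=4
i=5 t=7 v=6: → [0,12); WM=4
i=6 t=13 v=4: → [13,18); WM=10
i=7 t=4 v=2: DROP (t<10-4); WM=10
i=8 t=13 v=7: → [13,18); WM=10
i=9 t=15 v=1: → [13,20); WM=12
i=10 t=17 v=8: → [13,22); WM=14
i=11 t=18 v=6: → [13,23); WM=15
i=12 t=19 v=1: → [13,24); WM=16
i=13 t=19 v=7: → [13,24); WM=16
i=14 t=21 v=9: → [13,26); WM=18
i=15 t=22 v=6: → [13,27); WM=19
i=16 t=22 v=6: → [13,27); WM=19
i=17 t=22 v=9: → [13,27); WM=19

[0,12)=36 [13,27)=64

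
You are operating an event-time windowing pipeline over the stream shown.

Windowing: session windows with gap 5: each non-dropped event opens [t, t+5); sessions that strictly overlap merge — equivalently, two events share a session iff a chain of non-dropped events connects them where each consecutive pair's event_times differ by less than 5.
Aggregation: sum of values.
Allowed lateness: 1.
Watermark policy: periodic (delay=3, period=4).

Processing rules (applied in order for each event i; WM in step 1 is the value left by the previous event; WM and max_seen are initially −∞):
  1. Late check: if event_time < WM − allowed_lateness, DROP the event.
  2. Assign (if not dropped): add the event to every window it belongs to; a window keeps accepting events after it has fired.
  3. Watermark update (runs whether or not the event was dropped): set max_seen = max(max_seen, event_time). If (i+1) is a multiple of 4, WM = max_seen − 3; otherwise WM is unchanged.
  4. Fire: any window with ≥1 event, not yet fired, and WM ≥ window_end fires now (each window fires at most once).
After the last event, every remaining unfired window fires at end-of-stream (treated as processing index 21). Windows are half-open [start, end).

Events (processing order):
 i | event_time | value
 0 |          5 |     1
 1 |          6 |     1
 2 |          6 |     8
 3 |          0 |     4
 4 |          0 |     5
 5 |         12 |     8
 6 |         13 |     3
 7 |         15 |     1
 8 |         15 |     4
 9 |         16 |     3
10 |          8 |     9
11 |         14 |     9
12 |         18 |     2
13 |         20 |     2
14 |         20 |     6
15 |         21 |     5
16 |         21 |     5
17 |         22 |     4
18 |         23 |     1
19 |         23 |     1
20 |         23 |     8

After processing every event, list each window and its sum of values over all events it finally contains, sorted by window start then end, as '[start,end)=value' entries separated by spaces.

[0,5)=4 [5,11)=10 [12,28)=62

i=0 t=5 v=1: → [5,10); WM=−∞
i=1 t=6 v=1: → [5,11); WM=−∞
i=2 t=6 v=8: → [5,11); WM=−∞
i=3 t=0 v=4: → [0,5); WM=3
i=4 t=0 v=5: DROP (t<3-1); WM=3
i=5 t=12 v=8: → [12,17); WM=3
i=6 t=13 v=3: → [12,18); WM=3
i=7 t=15 v=1: → [12,20); WM=12
i=8 t=15 v=4: → [12,20); WM=12
i=9 t=16 v=3: → [12,21); WM=12
i=10 t=8 v=9: DROP (t<12-1); WM=12
i=11 t=14 v=9: → [12,21); WM=13
i=12 t=18 v=2: → [12,23); WM=13
i=13 t=20 v=2: → [12,25); WM=13
i=14 t=20 v=6: → [12,25); WM=13
i=15 t=21 v=5: → [12,26); WM=18
i=16 t=21 v=5: → [12,26); WM=18
i=17 t=22 v=4: → [12,27); WM=18
i=18 t=23 v=1: → [12,28); WM=18
i=19 t=23 v=1: → [12,28); WM=20
i=20 t=23 v=8: → [12,28); WM=20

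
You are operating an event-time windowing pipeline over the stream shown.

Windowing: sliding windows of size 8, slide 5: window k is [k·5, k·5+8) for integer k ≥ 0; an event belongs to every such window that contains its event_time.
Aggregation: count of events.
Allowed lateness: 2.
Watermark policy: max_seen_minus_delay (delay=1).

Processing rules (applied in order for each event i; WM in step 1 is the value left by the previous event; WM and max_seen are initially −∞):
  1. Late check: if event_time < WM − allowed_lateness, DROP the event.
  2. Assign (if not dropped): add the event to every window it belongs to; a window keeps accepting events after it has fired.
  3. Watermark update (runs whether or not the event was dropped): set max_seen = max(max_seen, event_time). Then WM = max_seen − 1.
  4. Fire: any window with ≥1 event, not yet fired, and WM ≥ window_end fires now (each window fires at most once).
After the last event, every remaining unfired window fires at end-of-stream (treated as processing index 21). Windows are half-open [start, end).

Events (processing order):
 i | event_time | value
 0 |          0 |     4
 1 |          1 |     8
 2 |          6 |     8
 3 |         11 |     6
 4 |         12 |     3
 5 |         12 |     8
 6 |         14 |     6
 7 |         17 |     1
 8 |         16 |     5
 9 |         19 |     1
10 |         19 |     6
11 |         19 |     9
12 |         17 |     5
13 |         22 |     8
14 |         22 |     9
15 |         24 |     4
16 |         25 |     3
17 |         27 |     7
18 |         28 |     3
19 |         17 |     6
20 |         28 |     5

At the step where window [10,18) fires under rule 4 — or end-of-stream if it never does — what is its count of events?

6

i=0 t=0 v=4: → [0,8); WM=-1
i=1 t=1 v=8: → [0,8); WM=0
i=2 t=6 v=8: → [5,13),[0,8); WM=5
i=3 t=11 v=6: → [10,18),[5,13); WM=10; [0,8) fires=3
i=4 t=12 v=3: → [10,18),[5,13); WM=11
i=5 t=12 v=8: → [10,18),[5,13); WM=11
i=6 t=14 v=6: → [10,18); WM=13; [5,13) fires=4
i=7 t=17 v=1: → [15,23),[10,18); WM=16
i=8 t=16 v=5: → [15,23),[10,18); WM=16
i=9 t=19 v=1: → [15,23); WM=18; [10,18) fires=6
i=10 t=19 v=6: → [15,23); WM=18
i=11 t=19 v=9: → [15,23); WM=18
i=12 t=17 v=5: → [15,23),[10,18); WM=18
i=13 t=22 v=8: → [20,28),[15,23); WM=21
i=14 t=22 v=9: → [20,28),[15,23); WM=21
i=15 t=24 v=4: → [20,28); WM=23; [15,23) fires=8
i=16 t=25 v=3: → [25,33),[20,28); WM=24
i=17 t=27 v=7: → [25,33),[20,28); WM=26
i=18 t=28 v=3: → [25,33); WM=27
i=19 t=17 v=6: DROP (t<27-2); WM=27
i=20 t=28 v=5: → [25,33); WM=27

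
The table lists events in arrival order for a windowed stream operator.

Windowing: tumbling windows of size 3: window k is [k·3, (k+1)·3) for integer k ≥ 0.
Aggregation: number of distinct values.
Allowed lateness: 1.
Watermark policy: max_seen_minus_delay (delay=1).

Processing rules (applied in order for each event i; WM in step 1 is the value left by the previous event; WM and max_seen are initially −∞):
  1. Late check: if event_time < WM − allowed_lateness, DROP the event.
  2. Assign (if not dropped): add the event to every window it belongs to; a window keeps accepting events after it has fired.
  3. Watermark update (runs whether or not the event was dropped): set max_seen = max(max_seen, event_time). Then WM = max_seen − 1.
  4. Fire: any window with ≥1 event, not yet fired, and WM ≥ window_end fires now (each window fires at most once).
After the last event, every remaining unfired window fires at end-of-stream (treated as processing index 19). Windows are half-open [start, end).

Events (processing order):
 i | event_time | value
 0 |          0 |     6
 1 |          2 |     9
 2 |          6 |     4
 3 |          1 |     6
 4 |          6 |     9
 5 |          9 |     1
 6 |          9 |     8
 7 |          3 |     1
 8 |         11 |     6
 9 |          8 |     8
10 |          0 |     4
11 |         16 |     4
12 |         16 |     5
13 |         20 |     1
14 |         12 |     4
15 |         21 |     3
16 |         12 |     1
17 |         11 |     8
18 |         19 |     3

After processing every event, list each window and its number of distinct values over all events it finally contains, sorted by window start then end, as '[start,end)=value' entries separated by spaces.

[0,3)=2 [6,9)=2 [9,12)=3 [15,18)=2 [18,21)=2 [21,24)=1

i=0 t=0 v=6: → [0,3); WM=-1
i=1 t=2 v=9: → [0,3); WM=1
i=2 t=6 v=4: → [6,9); WM=5; [0,3) fires=2
i=3 t=1 v=6: DROP (t<5-1); WM=5
i=4 t=6 v=9: → [6,9); WM=5
i=5 t=9 v=1: → [9,12); WM=8
i=6 t=9 v=8: → [9,12); WM=8
i=7 t=3 v=1: DROP (t<8-1); WM=8
i=8 t=11 v=6: → [9,12); WM=10; [6,9) fires=2
i=9 t=8 v=8: DROP (t<10-1); WM=10
i=10 t=0 v=4: DROP (t<10-1); WM=10
i=11 t=16 v=4: → [15,18); WM=15; [9,12) fires=3
i=12 t=16 v=5: → [15,18); WM=15
i=13 t=20 v=1: → [18,21); WM=19; [15,18) fires=2
i=14 t=12 v=4: DROP (t<19-1); WM=19
i=15 t=21 v=3: → [21,24); WM=20
i=16 t=12 v=1: DROP (t<20-1); WM=20
i=17 t=11 v=8: DROP (t<20-1); WM=20
i=18 t=19 v=3: → [18,21); WM=20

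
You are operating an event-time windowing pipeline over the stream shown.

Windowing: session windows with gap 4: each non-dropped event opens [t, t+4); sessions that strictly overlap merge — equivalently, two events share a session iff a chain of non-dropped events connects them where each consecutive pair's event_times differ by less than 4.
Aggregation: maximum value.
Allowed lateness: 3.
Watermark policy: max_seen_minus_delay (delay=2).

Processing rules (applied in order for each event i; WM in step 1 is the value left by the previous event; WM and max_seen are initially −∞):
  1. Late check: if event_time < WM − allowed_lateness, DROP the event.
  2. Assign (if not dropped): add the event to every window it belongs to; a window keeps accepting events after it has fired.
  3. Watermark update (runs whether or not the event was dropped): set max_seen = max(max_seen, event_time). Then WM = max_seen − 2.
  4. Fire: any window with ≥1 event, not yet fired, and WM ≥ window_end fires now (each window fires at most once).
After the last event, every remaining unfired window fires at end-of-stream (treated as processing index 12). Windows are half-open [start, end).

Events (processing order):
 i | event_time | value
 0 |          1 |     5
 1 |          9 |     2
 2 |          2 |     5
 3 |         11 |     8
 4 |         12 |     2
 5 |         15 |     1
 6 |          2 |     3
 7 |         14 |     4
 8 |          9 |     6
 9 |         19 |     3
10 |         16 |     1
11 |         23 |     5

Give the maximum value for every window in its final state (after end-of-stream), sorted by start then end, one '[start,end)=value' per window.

[1,5)=5 [9,23)=8 [23,27)=5

i=0 t=1 v=5: → [1,5); WM=-1
i=1 t=9 v=2: → [9,13); WM=7
i=2 t=2 v=5: DROP (t<7-3); WM=7
i=3 t=11 v=8: → [9,15); WM=9
i=4 t=12 v=2: → [9,16); WM=10
i=5 t=15 v=1: → [9,19); WM=13
i=6 t=2 v=3: DROP (t<13-3); WM=13
i=7 t=14 v=4: → [9,19); WM=13
i=8 t=9 v=6: DROP (t<13-3); WM=13
i=9 t=19 v=3: → [19,23); WM=17
i=10 t=16 v=1: → [9,23); WM=17
i=11 t=23 v=5: → [23,27); WM=21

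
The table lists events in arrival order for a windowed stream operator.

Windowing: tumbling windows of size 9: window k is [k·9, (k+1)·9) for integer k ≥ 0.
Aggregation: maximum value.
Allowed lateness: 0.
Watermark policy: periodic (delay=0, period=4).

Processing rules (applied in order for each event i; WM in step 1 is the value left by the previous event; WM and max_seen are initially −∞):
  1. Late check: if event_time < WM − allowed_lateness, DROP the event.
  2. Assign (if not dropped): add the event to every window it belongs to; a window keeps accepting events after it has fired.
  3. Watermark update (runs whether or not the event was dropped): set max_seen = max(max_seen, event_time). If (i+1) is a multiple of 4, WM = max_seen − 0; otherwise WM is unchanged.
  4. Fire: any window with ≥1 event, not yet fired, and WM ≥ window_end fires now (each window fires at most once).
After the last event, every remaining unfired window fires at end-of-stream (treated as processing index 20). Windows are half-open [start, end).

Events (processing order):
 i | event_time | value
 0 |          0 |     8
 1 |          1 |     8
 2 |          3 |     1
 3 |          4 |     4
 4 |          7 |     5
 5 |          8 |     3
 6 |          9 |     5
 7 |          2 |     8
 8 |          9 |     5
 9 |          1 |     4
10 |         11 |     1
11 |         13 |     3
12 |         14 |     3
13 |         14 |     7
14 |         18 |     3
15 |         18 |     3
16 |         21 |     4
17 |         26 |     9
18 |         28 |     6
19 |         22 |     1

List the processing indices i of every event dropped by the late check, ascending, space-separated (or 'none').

7 9

i=0 t=0 v=8: → [0,9); WM=−∞
i=1 t=1 v=8: → [0,9); WM=−∞
i=2 t=3 v=1: → [0,9); WM=−∞
i=3 t=4 v=4: → [0,9); WM=4
i=4 t=7 v=5: → [0,9); WM=4
i=5 t=8 v=3: → [0,9); WM=4
i=6 t=9 v=5: → [9,18); WM=4
i=7 t=2 v=8: DROP (t<4-0); WM=9; [0,9) fires=8
i=8 t=9 v=5: → [9,18); WM=9
i=9 t=1 v=4: DROP (t<9-0); WM=9
i=10 t=11 v=1: → [9,18); WM=9
i=11 t=13 v=3: → [9,18); WM=13
i=12 t=14 v=3: → [9,18); WM=13
i=13 t=14 v=7: → [9,18); WM=13
i=14 t=18 v=3: → [18,27); WM=13
i=15 t=18 v=3: → [18,27); WM=18; [9,18) fires=7
i=16 t=21 v=4: → [18,27); WM=18
i=17 t=26 v=9: → [18,27); WM=18
i=18 t=28 v=6: → [27,36); WM=18
i=19 t=22 v=1: → [18,27); WM=28; [18,27) fires=9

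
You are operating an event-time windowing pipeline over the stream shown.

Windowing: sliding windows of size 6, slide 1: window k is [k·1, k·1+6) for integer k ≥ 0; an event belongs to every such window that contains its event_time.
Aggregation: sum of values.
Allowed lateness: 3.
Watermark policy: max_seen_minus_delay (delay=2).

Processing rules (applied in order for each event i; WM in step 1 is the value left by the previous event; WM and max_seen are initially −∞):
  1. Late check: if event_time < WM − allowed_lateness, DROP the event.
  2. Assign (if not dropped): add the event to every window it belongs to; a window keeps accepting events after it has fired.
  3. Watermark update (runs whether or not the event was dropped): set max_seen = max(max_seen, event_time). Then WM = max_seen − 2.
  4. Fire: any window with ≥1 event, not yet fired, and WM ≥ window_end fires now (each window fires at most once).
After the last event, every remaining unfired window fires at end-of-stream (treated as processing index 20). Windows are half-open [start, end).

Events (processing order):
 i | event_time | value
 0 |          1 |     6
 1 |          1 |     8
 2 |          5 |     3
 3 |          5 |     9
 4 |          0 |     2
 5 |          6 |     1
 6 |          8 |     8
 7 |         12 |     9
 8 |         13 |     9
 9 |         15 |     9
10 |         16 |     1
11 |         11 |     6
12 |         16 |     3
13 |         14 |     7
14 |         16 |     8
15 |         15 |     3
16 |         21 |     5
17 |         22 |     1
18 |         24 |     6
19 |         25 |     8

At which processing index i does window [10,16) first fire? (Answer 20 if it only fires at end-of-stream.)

i=0 t=1 v=6: → [1,7),[0,6); WM=-1
i=1 t=1 v=8: → [1,7),[0,6); WM=-1
i=2 t=5 v=3: → [5,11),[4,10),[3,9),[2,8),[1,7),[0,6); WM=3
i=3 t=5 v=9: → [5,11),[4,10),[3,9),[2,8),[1,7),[0,6); WM=3
i=4 t=0 v=2: → [0,6); WM=3
i=5 t=6 v=1: → [6,12),[5,11),[4,10),[3,9),[2,8),[1,7); WM=4
i=6 t=8 v=8: → [8,14),[7,13),[6,12),[5,11),[4,10),[3,9); WM=6; [0,6) fires=28
i=7 t=12 v=9: → [12,18),[11,17),[10,16),[9,15),[8,14),[7,13); WM=10; [1,7) fires=27 [2,8) fires=13 [3,9) fires=21 [4,10) fires=21
i=8 t=13 v=9: → [13,19),[12,18),[11,17),[10,16),[9,15),[8,14); WM=11; [5,11) fires=21
i=9 t=15 v=9: → [15,21),[14,20),[13,19),[12,18),[11,17),[10,16); WM=13; [6,12) fires=9 [7,13) fires=17
i=10 t=16 v=1: → [16,22),[15,21),[14,20),[13,19),[12,18),[11,17); WM=14; [8,14) fires=26
i=11 t=11 v=6: → [11,17),[10,16),[9,15),[8,14),[7,13),[6,12); WM=14
i=12 t=16 v=3: → [16,22),[15,21),[14,20),[13,19),[12,18),[11,17); WM=14
i=13 t=14 v=7: → [14,20),[13,19),[12,18),[11,17),[10,16),[9,15); WM=14
i=14 t=16 v=8: → [16,22),[15,21),[14,20),[13,19),[12,18),[11,17); WM=14
i=15 t=15 v=3: → [15,21),[14,20),[13,19),[12,18),[11,17),[10,16); WM=14
i=16 t=21 v=5: → [21,27),[20,26),[19,25),[18,24),[17,23),[16,22); WM=19; [9,15) fires=31 [10,16) fires=43 [11,17) fires=55 [12,18) fires=49 [13,19) fires=40
i=17 t=22 v=1: → [22,28),[21,27),[20,26),[19,25),[18,24),[17,23); WM=20; [14,20) fires=31
i=18 t=24 v=6: → [24,30),[23,29),[22,28),[21,27),[20,26),[19,25); WM=22; [15,21) fires=24 [16,22) fires=17
i=19 t=25 v=8: → [25,31),[24,30),[23,29),[22,28),[21,27),[20,26); WM=23; [17,23) fires=6

16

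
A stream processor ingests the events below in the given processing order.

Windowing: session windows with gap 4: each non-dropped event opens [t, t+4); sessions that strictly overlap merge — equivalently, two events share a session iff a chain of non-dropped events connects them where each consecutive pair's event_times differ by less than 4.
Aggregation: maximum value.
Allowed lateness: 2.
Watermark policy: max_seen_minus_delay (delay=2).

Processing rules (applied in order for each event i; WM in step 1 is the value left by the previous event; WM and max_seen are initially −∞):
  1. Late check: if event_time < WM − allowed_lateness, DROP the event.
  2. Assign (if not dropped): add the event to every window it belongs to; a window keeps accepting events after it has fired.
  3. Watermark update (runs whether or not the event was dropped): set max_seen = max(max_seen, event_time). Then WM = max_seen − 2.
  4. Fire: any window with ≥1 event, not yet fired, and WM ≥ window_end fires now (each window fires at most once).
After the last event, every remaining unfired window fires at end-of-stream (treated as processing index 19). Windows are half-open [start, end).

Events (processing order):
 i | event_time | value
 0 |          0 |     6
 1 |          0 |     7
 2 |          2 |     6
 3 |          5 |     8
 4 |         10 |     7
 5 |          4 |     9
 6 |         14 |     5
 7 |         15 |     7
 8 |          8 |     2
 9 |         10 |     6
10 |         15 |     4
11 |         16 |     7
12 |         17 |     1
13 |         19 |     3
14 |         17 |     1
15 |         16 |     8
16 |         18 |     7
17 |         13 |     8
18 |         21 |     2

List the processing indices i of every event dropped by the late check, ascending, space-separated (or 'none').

5 8 9 17

i=0 t=0 v=6: → [0,4); WM=-2
i=1 t=0 v=7: → [0,4); WM=-2
i=2 t=2 v=6: → [0,6); WM=0
i=3 t=5 v=8: → [0,9); WM=3
i=4 t=10 v=7: → [10,14); WM=8
i=5 t=4 v=9: DROP (t<8-2); WM=8
i=6 t=14 v=5: → [14,18); WM=12
i=7 t=15 v=7: → [14,19); WM=13
i=8 t=8 v=2: DROP (t<13-2); WM=13
i=9 t=10 v=6: DROP (t<13-2); WM=13
i=10 t=15 v=4: → [14,19); WM=13
i=11 t=16 v=7: → [14,20); WM=14
i=12 t=17 v=1: → [14,21); WM=15
i=13 t=19 v=3: → [14,23); WM=17
i=14 t=17 v=1: → [14,23); WM=17
i=15 t=16 v=8: → [14,23); WM=17
i=16 t=18 v=7: → [14,23); WM=17
i=17 t=13 v=8: DROP (t<17-2); WM=17
i=18 t=21 v=2: → [14,25); WM=19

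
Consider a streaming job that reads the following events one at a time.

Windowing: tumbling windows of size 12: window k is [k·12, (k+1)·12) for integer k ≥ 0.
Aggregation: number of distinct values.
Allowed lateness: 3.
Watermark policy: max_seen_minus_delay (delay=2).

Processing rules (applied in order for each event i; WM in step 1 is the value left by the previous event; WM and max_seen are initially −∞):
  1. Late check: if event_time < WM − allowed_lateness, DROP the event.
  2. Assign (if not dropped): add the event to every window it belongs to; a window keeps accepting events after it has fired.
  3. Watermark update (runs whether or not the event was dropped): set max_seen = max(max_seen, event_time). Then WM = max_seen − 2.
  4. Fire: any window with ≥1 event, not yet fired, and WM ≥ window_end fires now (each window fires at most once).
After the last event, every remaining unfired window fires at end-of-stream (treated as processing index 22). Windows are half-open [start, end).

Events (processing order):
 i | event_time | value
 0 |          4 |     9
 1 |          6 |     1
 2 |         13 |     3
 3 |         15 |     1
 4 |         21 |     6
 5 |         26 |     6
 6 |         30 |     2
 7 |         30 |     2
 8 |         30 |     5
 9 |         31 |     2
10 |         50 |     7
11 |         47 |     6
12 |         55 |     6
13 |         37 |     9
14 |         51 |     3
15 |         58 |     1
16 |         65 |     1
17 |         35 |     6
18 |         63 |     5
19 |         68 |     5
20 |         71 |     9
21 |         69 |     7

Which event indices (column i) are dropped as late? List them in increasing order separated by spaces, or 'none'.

13 17

i=0 t=4 v=9: → [0,12); WM=2
i=1 t=6 v=1: → [0,12); WM=4
i=2 t=13 v=3: → [12,24); WM=11
i=3 t=15 v=1: → [12,24); WM=13; [0,12) fires=2
i=4 t=21 v=6: → [12,24); WM=19
i=5 t=26 v=6: → [24,36); WM=24; [12,24) fires=3
i=6 t=30 v=2: → [24,36); WM=28
i=7 t=30 v=2: → [24,36); WM=28
i=8 t=30 v=5: → [24,36); WM=28
i=9 t=31 v=2: → [24,36); WM=29
i=10 t=50 v=7: → [48,60); WM=48; [24,36) fires=3
i=11 t=47 v=6: → [36,48); WM=48; [36,48) fires=1
i=12 t=55 v=6: → [48,60); WM=53
i=13 t=37 v=9: DROP (t<53-3); WM=53
i=14 t=51 v=3: → [48,60); WM=53
i=15 t=58 v=1: → [48,60); WM=56
i=16 t=65 v=1: → [60,72); WM=63; [48,60) fires=4
i=17 t=35 v=6: DROP (t<63-3); WM=63
i=18 t=63 v=5: → [60,72); WM=63
i=19 t=68 v=5: → [60,72); WM=66
i=20 t=71 v=9: → [60,72); WM=69
i=21 t=69 v=7: → [60,72); WM=69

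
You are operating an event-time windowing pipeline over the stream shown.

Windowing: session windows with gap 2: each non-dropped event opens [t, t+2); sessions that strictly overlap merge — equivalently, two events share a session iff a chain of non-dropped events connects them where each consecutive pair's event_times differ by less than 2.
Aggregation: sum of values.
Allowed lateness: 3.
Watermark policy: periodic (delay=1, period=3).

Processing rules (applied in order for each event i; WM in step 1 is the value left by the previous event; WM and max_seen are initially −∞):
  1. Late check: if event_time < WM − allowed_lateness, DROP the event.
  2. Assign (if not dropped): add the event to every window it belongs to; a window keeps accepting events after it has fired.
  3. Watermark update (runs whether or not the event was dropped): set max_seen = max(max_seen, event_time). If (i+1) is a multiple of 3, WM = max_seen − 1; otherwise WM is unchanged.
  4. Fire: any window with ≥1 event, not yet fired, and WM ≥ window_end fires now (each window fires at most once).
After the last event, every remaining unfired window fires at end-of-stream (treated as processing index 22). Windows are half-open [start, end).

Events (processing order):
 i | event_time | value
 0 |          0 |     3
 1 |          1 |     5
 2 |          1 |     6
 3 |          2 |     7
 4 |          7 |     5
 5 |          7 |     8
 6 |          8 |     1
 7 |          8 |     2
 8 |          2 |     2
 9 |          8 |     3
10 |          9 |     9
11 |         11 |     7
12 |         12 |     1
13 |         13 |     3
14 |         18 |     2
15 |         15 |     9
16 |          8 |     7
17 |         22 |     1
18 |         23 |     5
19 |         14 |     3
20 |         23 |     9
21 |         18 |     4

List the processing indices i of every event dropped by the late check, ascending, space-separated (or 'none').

i=0 t=0 v=3: → [0,2); WM=−∞
i=1 t=1 v=5: → [0,3); WM=−∞
i=2 t=1 v=6: → [0,3); WM=0
i=3 t=2 v=7: → [0,4); WM=0
i=4 t=7 v=5: → [7,9); WM=0
i=5 t=7 v=8: → [7,9); WM=6
i=6 t=8 v=1: → [7,10); WM=6
i=7 t=8 v=2: → [7,10); WM=6
i=8 t=2 v=2: DROP (t<6-3); WM=7
i=9 t=8 v=3: → [7,10); WM=7
i=10 t=9 v=9: → [7,11); WM=7
i=11 t=11 v=7: → [11,13); WM=10
i=12 t=12 v=1: → [11,14); WM=10
i=13 t=13 v=3: → [11,15); WM=10
i=14 t=18 v=2: → [18,20); WM=17
i=15 t=15 v=9: → [15,17); WM=17
i=16 t=8 v=7: DROP (t<17-3); WM=17
i=17 t=22 v=1: → [22,24); WM=21
i=18 t=23 v=5: → [22,25); WM=21
i=19 t=14 v=3: DROP (t<21-3); WM=21
i=20 t=23 v=9: → [22,25); WM=22
i=21 t=18 v=4: DROP (t<22-3); WM=22

8 16 19 21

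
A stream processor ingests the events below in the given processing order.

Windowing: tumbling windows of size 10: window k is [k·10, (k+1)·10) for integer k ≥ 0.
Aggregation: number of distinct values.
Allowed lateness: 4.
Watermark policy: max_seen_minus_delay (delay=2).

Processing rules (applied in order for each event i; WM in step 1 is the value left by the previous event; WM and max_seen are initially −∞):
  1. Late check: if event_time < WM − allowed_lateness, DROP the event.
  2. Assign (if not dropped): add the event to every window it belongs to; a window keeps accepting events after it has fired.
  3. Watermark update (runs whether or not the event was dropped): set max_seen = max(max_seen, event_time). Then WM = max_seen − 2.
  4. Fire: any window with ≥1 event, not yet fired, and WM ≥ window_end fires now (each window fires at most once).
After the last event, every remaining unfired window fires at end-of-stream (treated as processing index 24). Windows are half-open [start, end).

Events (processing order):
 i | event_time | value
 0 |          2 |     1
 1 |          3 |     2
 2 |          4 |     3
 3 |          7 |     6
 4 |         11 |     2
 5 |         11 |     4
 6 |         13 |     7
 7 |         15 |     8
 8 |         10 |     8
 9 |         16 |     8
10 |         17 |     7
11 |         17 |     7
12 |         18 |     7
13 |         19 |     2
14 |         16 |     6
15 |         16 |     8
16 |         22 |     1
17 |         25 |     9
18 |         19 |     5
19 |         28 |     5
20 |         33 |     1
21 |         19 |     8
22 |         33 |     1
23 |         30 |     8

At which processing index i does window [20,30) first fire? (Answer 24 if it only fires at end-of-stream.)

20

i=0 t=2 v=1: → [0,10); WM=0
i=1 t=3 v=2: → [0,10); WM=1
i=2 t=4 v=3: → [0,10); WM=2
i=3 t=7 v=6: → [0,10); WM=5
i=4 t=11 v=2: → [10,20); WM=9
i=5 t=11 v=4: → [10,20); WM=9
i=6 t=13 v=7: → [10,20); WM=11; [0,10) fires=4
i=7 t=15 v=8: → [10,20); WM=13
i=8 t=10 v=8: → [10,20); WM=13
i=9 t=16 v=8: → [10,20); WM=14
i=10 t=17 v=7: → [10,20); WM=15
i=11 t=17 v=7: → [10,20); WM=15
i=12 t=18 v=7: → [10,20); WM=16
i=13 t=19 v=2: → [10,20); WM=17
i=14 t=16 v=6: → [10,20); WM=17
i=15 t=16 v=8: → [10,20); WM=17
i=16 t=22 v=1: → [20,30); WM=20; [10,20) fires=5
i=17 t=25 v=9: → [20,30); WM=23
i=18 t=19 v=5: → [10,20); WM=23
i=19 t=28 v=5: → [20,30); WM=26
i=20 t=33 v=1: → [30,40); WM=31; [20,30) fires=3
i=21 t=19 v=8: DROP (t<31-4); WM=31
i=22 t=33 v=1: → [30,40); WM=31
i=23 t=30 v=8: → [30,40); WM=31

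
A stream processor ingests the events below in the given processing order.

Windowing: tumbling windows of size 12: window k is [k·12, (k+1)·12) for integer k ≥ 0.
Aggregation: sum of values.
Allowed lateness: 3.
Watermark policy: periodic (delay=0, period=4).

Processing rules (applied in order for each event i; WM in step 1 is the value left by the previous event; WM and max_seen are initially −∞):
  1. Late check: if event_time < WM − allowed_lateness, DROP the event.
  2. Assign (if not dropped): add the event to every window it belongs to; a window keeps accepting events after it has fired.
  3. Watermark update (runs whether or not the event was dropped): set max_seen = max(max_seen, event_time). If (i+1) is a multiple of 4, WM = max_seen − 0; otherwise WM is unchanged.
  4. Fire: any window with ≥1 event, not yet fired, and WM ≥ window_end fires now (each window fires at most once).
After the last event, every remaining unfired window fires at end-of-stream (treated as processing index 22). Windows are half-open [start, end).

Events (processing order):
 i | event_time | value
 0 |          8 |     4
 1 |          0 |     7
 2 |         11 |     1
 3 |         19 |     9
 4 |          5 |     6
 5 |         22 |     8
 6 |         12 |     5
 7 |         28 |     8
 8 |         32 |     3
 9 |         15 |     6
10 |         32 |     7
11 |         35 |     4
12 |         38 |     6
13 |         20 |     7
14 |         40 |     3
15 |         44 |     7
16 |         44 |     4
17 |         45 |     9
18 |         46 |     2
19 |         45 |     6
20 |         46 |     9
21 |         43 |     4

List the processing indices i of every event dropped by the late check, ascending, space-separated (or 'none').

i=0 t=8 v=4: → [0,12); WM=−∞
i=1 t=0 v=7: → [0,12); WM=−∞
i=2 t=11 v=1: → [0,12); WM=−∞
i=3 t=19 v=9: → [12,24); WM=19; [0,12) fires=12
i=4 t=5 v=6: DROP (t<19-3); WM=19
i=5 t=22 v=8: → [12,24); WM=19
i=6 t=12 v=5: DROP (t<19-3); WM=19
i=7 t=28 v=8: → [24,36); WM=28; [12,24) fires=17
i=8 t=32 v=3: → [24,36); WM=28
i=9 t=15 v=6: DROP (t<28-3); WM=28
i=10 t=32 v=7: → [24,36); WM=28
i=11 t=35 v=4: → [24,36); WM=35
i=12 t=38 v=6: → [36,48); WM=35
i=13 t=20 v=7: DROP (t<35-3); WM=35
i=14 t=40 v=3: → [36,48); WM=35
i=15 t=44 v=7: → [36,48); WM=44; [24,36) fires=22
i=16 t=44 v=4: → [36,48); WM=44
i=17 t=45 v=9: → [36,48); WM=44
i=18 t=46 v=2: → [36,48); WM=44
i=19 t=45 v=6: → [36,48); WM=46
i=20 t=46 v=9: → [36,48); WM=46
i=21 t=43 v=4: → [36,48); WM=46

4 6 9 13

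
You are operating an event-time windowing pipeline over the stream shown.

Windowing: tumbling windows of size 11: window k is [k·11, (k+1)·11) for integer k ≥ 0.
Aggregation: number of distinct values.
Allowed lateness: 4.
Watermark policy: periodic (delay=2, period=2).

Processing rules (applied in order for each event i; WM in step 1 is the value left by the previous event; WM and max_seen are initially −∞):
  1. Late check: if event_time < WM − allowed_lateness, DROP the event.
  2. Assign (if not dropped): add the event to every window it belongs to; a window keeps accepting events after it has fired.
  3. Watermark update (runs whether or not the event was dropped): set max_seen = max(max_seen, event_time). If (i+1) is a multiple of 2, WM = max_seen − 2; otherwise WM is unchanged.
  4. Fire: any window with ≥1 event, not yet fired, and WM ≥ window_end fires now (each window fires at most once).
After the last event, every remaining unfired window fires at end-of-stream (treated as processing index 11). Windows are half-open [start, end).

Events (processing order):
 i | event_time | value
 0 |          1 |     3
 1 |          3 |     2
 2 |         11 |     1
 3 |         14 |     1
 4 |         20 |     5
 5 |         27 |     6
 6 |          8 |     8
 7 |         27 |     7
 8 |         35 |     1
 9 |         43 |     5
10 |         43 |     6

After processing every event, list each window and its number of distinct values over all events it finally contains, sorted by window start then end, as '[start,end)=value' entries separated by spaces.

[0,11)=2 [11,22)=2 [22,33)=2 [33,44)=3

i=0 t=1 v=3: → [0,11); WM=−∞
i=1 t=3 v=2: → [0,11); WM=1
i=2 t=11 v=1: → [11,22); WM=1
i=3 t=14 v=1: → [11,22); WM=12; [0,11) fires=2
i=4 t=20 v=5: → [11,22); WM=12
i=5 t=27 v=6: → [22,33); WM=25; [11,22) fires=2
i=6 t=8 v=8: DROP (t<25-4); WM=25
i=7 t=27 v=7: → [22,33); WM=25
i=8 t=35 v=1: → [33,44); WM=25
i=9 t=43 v=5: → [33,44); WM=41; [22,33) fires=2
i=10 t=43 v=6: → [33,44); WM=41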